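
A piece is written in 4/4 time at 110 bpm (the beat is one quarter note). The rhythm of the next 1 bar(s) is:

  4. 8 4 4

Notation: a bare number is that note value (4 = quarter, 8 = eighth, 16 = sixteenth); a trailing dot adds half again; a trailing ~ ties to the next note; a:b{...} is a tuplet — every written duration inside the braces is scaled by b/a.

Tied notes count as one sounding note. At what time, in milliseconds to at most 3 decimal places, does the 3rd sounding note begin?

1. 0.0ms @ 0 + 818.182ms (3/2)
2. 818.182ms @ 3/2 + 272.727ms (1/2)
3. 1090.909ms @ 2 + 545.455ms (1)
4. 1636.364ms @ 3 + 545.455ms (1)

note 3 onset = 2b = 1090.909ms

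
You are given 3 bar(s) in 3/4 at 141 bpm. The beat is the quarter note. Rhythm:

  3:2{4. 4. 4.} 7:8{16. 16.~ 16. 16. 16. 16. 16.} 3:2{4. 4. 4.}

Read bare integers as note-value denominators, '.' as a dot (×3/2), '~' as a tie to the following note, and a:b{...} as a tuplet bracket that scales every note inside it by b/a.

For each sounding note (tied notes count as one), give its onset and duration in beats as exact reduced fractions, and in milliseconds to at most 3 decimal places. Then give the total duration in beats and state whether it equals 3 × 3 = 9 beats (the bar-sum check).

1) 0.0ms=0b +425.532ms=1b
2) 425.532ms=1b +425.532ms=1b
3) 851.064ms=2b +425.532ms=1b
4) 1276.596ms=3b +182.371ms=3/7b
5) 1458.967ms=24/7b +364.742ms=6/7b
6) 1823.708ms=30/7b +182.371ms=3/7b
7) 2006.079ms=33/7b +182.371ms=3/7b
8) 2188.45ms=36/7b +182.371ms=3/7b
9) 2370.821ms=39/7b +182.371ms=3/7b
10) 2553.191ms=6b +425.532ms=1b
11) 2978.723ms=7b +425.532ms=1b
12) 3404.255ms=8b +425.532ms=1b
Σ=9b of 9 (141bpm 3/4) — PASS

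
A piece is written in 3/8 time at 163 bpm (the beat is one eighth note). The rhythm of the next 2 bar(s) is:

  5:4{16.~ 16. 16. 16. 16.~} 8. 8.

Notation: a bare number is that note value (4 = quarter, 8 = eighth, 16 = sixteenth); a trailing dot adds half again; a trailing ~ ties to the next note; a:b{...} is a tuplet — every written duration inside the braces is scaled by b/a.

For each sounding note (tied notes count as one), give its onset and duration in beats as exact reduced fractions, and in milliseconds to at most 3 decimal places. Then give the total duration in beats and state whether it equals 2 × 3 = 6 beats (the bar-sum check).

1) 0.0ms=0b +441.718ms=6/5b
2) 441.718ms=6/5b +220.859ms=3/5b
3) 662.577ms=9/5b +220.859ms=3/5b
4) 883.436ms=12/5b +773.006ms=21/10b
5) 1656.442ms=9/2b +552.147ms=3/2b
Σ=6b of 6 (163bpm 3/8) — PASS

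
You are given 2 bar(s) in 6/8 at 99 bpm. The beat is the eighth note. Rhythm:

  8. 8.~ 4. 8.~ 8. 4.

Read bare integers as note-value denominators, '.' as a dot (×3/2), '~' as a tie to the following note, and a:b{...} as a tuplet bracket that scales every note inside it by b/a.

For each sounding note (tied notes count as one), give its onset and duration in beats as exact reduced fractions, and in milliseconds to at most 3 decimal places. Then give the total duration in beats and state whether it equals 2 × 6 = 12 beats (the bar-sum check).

1) 0.0ms=0b +909.091ms=3/2b
2) 909.091ms=3/2b +2727.273ms=9/2b
3) 3636.364ms=6b +1818.182ms=3b
4) 5454.545ms=9b +1818.182ms=3b
Σ=12b of 12 (99bpm 6/8) — PASS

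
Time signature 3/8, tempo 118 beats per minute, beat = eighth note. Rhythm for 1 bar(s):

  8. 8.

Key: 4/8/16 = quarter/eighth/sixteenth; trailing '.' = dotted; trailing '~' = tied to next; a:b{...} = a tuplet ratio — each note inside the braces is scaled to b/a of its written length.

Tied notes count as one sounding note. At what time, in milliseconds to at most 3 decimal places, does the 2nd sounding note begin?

note 2 onset = 3/2b = 762.712ms

1. 0.0ms @ 0 + 762.712ms (3/2)
2. 762.712ms @ 3/2 + 762.712ms (3/2)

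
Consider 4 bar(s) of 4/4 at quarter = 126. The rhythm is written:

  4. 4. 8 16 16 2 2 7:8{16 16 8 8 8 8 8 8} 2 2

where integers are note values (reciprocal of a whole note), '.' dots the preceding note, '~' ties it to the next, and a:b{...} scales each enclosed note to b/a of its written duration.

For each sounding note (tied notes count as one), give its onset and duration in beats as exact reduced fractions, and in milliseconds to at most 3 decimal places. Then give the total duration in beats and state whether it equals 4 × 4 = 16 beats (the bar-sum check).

1) 0.0ms=0b +714.286ms=3/2b
2) 714.286ms=3/2b +714.286ms=3/2b
3) 1428.571ms=3b +238.095ms=1/2b
4) 1666.667ms=7/2b +119.048ms=1/4b
5) 1785.714ms=15/4b +119.048ms=1/4b
6) 1904.762ms=4b +952.381ms=2b
7) 2857.143ms=6b +952.381ms=2b
8) 3809.524ms=8b +136.054ms=2/7b
9) 3945.578ms=58/7b +136.054ms=2/7b
10) 4081.633ms=60/7b +272.109ms=4/7b
11) 4353.741ms=64/7b +272.109ms=4/7b
12) 4625.85ms=68/7b +272.109ms=4/7b
13) 4897.959ms=72/7b +272.109ms=4/7b
14) 5170.068ms=76/7b +272.109ms=4/7b
15) 5442.177ms=80/7b +272.109ms=4/7b
16) 5714.286ms=12b +952.381ms=2b
17) 6666.667ms=14b +952.381ms=2b
Σ=16b of 16 (126bpm 4/4) — PASS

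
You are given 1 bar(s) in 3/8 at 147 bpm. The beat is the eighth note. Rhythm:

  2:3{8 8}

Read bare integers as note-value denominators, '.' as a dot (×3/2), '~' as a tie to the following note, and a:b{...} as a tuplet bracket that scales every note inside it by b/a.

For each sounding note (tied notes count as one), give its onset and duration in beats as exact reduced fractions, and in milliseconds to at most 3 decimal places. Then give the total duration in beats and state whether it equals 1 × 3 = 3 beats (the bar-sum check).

1) 0.0ms=0b +612.245ms=3/2b
2) 612.245ms=3/2b +612.245ms=3/2b
Σ=3b of 3 (147bpm 3/8) — PASS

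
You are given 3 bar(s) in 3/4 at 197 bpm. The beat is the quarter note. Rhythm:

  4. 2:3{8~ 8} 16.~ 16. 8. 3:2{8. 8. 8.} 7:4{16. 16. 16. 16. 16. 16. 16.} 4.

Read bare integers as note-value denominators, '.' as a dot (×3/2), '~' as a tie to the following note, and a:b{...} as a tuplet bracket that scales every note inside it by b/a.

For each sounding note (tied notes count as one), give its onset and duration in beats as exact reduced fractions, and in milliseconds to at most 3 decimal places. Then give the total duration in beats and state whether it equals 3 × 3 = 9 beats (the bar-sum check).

1) 0.0ms=0b +456.853ms=3/2b
2) 456.853ms=3/2b +456.853ms=3/2b
3) 913.706ms=3b +228.426ms=3/4b
4) 1142.132ms=15/4b +228.426ms=3/4b
5) 1370.558ms=9/2b +152.284ms=1/2b
6) 1522.843ms=5b +152.284ms=1/2b
7) 1675.127ms=11/2b +152.284ms=1/2b
8) 1827.411ms=6b +65.265ms=3/14b
9) 1892.676ms=87/14b +65.265ms=3/14b
10) 1957.941ms=45/7b +65.265ms=3/14b
11) 2023.205ms=93/14b +65.265ms=3/14b
12) 2088.47ms=48/7b +65.265ms=3/14b
13) 2153.735ms=99/14b +65.265ms=3/14b
14) 2218.999ms=51/7b +65.265ms=3/14b
15) 2284.264ms=15/2b +456.853ms=3/2b
Σ=9b of 9 (197bpm 3/4) — PASS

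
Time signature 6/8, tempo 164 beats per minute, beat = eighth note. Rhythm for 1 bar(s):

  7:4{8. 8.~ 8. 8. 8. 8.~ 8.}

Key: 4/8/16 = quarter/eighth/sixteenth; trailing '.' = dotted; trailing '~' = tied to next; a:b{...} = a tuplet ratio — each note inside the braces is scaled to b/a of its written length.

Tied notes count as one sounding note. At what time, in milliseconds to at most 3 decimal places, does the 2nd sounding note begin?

1. 0.0ms @ 0 + 313.589ms (6/7)
2. 313.589ms @ 6/7 + 627.178ms (12/7)
3. 940.767ms @ 18/7 + 313.589ms (6/7)
4. 1254.355ms @ 24/7 + 313.589ms (6/7)
5. 1567.944ms @ 30/7 + 627.178ms (12/7)

note 2 onset = 6/7b = 313.589ms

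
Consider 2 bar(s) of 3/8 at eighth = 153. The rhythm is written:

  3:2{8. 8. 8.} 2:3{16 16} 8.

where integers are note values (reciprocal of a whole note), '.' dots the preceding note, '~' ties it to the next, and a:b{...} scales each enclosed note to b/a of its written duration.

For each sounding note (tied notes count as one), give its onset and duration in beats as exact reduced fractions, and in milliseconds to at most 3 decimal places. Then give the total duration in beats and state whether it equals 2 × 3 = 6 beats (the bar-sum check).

1) 0.0ms=0b +392.157ms=1b
2) 392.157ms=1b +392.157ms=1b
3) 784.314ms=2b +392.157ms=1b
4) 1176.471ms=3b +294.118ms=3/4b
5) 1470.588ms=15/4b +294.118ms=3/4b
6) 1764.706ms=9/2b +588.235ms=3/2b
Σ=6b of 6 (153bpm 3/8) — PASS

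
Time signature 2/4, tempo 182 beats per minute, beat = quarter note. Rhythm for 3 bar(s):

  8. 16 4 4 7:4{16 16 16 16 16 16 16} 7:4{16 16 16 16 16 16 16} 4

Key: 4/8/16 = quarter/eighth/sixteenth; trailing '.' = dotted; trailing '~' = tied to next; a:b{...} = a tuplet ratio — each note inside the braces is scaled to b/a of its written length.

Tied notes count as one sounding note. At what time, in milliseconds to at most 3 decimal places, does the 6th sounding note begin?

1. 0.0ms @ 0 + 247.253ms (3/4)
2. 247.253ms @ 3/4 + 82.418ms (1/4)
3. 329.67ms @ 1 + 329.67ms (1)
4. 659.341ms @ 2 + 329.67ms (1)
5. 989.011ms @ 3 + 47.096ms (1/7)
6. 1036.107ms @ 22/7 + 47.096ms (1/7)
7. 1083.203ms @ 23/7 + 47.096ms (1/7)
8. 1130.298ms @ 24/7 + 47.096ms (1/7)
9. 1177.394ms @ 25/7 + 47.096ms (1/7)
10. 1224.49ms @ 26/7 + 47.096ms (1/7)
11. 1271.586ms @ 27/7 + 47.096ms (1/7)
12. 1318.681ms @ 4 + 47.096ms (1/7)
13. 1365.777ms @ 29/7 + 47.096ms (1/7)
14. 1412.873ms @ 30/7 + 47.096ms (1/7)
15. 1459.969ms @ 31/7 + 47.096ms (1/7)
16. 1507.064ms @ 32/7 + 47.096ms (1/7)
17. 1554.16ms @ 33/7 + 47.096ms (1/7)
18. 1601.256ms @ 34/7 + 47.096ms (1/7)
19. 1648.352ms @ 5 + 329.67ms (1)

note 6 onset = 22/7b = 1036.107ms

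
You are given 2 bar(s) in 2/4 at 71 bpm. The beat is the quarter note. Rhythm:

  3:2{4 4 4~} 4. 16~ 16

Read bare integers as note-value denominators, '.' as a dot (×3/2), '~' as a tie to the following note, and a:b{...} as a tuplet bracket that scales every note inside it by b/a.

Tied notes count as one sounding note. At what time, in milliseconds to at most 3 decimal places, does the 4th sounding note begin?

note 4 onset = 7/2b = 2957.746ms

1. 0.0ms @ 0 + 563.38ms (2/3)
2. 563.38ms @ 2/3 + 563.38ms (2/3)
3. 1126.761ms @ 4/3 + 1830.986ms (13/6)
4. 2957.746ms @ 7/2 + 422.535ms (1/2)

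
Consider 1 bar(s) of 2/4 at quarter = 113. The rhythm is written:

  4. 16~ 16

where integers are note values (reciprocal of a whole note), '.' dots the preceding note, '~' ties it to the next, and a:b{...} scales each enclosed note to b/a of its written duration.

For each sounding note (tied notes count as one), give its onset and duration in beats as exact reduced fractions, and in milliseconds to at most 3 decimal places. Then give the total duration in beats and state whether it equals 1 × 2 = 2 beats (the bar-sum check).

1) 0.0ms=0b +796.46ms=3/2b
2) 796.46ms=3/2b +265.487ms=1/2b
Σ=2b of 2 (113bpm 2/4) — PASS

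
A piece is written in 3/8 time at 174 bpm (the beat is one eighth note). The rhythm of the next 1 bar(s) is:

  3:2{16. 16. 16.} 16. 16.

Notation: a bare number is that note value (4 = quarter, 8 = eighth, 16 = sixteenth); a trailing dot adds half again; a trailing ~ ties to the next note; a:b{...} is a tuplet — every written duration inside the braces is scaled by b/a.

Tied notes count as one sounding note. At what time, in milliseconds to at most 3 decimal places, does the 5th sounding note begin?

1. 0.0ms @ 0 + 172.414ms (1/2)
2. 172.414ms @ 1/2 + 172.414ms (1/2)
3. 344.828ms @ 1 + 172.414ms (1/2)
4. 517.241ms @ 3/2 + 258.621ms (3/4)
5. 775.862ms @ 9/4 + 258.621ms (3/4)

note 5 onset = 9/4b = 775.862ms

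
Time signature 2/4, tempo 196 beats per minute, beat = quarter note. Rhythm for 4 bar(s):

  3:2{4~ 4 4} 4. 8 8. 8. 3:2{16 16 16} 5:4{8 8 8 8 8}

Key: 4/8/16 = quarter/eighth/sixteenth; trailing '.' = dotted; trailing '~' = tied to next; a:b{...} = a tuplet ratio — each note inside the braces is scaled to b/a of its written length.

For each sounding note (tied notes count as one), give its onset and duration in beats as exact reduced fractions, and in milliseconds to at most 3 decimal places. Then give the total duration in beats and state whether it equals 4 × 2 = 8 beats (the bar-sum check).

1) 0.0ms=0b +408.163ms=4/3b
2) 408.163ms=4/3b +204.082ms=2/3b
3) 612.245ms=2b +459.184ms=3/2b
4) 1071.429ms=7/2b +153.061ms=1/2b
5) 1224.49ms=4b +229.592ms=3/4b
6) 1454.082ms=19/4b +229.592ms=3/4b
7) 1683.673ms=11/2b +51.02ms=1/6b
8) 1734.694ms=17/3b +51.02ms=1/6b
9) 1785.714ms=35/6b +51.02ms=1/6b
10) 1836.735ms=6b +122.449ms=2/5b
11) 1959.184ms=32/5b +122.449ms=2/5b
12) 2081.633ms=34/5b +122.449ms=2/5b
13) 2204.082ms=36/5b +122.449ms=2/5b
14) 2326.531ms=38/5b +122.449ms=2/5b
Σ=8b of 8 (196bpm 2/4) — PASS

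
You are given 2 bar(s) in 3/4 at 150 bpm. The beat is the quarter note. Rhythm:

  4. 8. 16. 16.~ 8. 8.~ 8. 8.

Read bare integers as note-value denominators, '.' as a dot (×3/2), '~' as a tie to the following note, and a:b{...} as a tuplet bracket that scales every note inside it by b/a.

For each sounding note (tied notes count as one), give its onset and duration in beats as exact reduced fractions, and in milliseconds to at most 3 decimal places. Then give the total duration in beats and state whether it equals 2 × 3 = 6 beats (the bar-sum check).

1) 0.0ms=0b +600.0ms=3/2b
2) 600.0ms=3/2b +300.0ms=3/4b
3) 900.0ms=9/4b +150.0ms=3/8b
4) 1050.0ms=21/8b +450.0ms=9/8b
5) 1500.0ms=15/4b +600.0ms=3/2b
6) 2100.0ms=21/4b +300.0ms=3/4b
Σ=6b of 6 (150bpm 3/4) — PASS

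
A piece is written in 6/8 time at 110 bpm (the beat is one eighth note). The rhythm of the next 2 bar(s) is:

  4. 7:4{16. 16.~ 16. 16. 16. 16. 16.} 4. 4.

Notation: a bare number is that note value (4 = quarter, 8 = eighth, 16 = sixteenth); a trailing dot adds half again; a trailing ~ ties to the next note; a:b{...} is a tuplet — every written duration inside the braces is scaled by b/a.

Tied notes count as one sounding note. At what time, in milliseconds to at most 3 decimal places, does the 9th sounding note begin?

note 9 onset = 9b = 4909.091ms

1. 0.0ms @ 0 + 1636.364ms (3)
2. 1636.364ms @ 3 + 233.766ms (3/7)
3. 1870.13ms @ 24/7 + 467.532ms (6/7)
4. 2337.662ms @ 30/7 + 233.766ms (3/7)
5. 2571.429ms @ 33/7 + 233.766ms (3/7)
6. 2805.195ms @ 36/7 + 233.766ms (3/7)
7. 3038.961ms @ 39/7 + 233.766ms (3/7)
8. 3272.727ms @ 6 + 1636.364ms (3)
9. 4909.091ms @ 9 + 1636.364ms (3)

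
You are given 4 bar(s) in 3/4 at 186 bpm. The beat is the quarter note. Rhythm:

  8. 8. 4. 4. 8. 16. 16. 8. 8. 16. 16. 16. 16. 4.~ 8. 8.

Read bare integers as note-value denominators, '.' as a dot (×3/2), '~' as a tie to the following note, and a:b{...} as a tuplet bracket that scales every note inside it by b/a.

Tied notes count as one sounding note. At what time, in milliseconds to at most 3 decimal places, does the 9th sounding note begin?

1. 0.0ms @ 0 + 241.935ms (3/4)
2. 241.935ms @ 3/4 + 241.935ms (3/4)
3. 483.871ms @ 3/2 + 483.871ms (3/2)
4. 967.742ms @ 3 + 483.871ms (3/2)
5. 1451.613ms @ 9/2 + 241.935ms (3/4)
6. 1693.548ms @ 21/4 + 120.968ms (3/8)
7. 1814.516ms @ 45/8 + 120.968ms (3/8)
8. 1935.484ms @ 6 + 241.935ms (3/4)
9. 2177.419ms @ 27/4 + 241.935ms (3/4)
10. 2419.355ms @ 15/2 + 120.968ms (3/8)
11. 2540.323ms @ 63/8 + 120.968ms (3/8)
12. 2661.29ms @ 33/4 + 120.968ms (3/8)
13. 2782.258ms @ 69/8 + 120.968ms (3/8)
14. 2903.226ms @ 9 + 725.806ms (9/4)
15. 3629.032ms @ 45/4 + 241.935ms (3/4)

note 9 onset = 27/4b = 2177.419ms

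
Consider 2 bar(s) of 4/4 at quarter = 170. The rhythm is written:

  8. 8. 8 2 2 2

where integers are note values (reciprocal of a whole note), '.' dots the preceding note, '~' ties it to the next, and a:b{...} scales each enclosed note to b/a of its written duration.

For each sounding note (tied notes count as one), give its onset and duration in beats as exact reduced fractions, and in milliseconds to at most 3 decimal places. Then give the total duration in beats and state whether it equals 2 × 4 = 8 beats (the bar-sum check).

1) 0.0ms=0b +264.706ms=3/4b
2) 264.706ms=3/4b +264.706ms=3/4b
3) 529.412ms=3/2b +176.471ms=1/2b
4) 705.882ms=2b +705.882ms=2b
5) 1411.765ms=4b +705.882ms=2b
6) 2117.647ms=6b +705.882ms=2b
Σ=8b of 8 (170bpm 4/4) — PASS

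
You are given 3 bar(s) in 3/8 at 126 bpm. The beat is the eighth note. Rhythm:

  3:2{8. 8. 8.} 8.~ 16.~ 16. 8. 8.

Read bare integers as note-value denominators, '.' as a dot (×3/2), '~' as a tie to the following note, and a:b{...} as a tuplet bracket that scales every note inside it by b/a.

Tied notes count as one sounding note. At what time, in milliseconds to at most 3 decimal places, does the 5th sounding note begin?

note 5 onset = 6b = 2857.143ms

1. 0.0ms @ 0 + 476.19ms (1)
2. 476.19ms @ 1 + 476.19ms (1)
3. 952.381ms @ 2 + 476.19ms (1)
4. 1428.571ms @ 3 + 1428.571ms (3)
5. 2857.143ms @ 6 + 714.286ms (3/2)
6. 3571.429ms @ 15/2 + 714.286ms (3/2)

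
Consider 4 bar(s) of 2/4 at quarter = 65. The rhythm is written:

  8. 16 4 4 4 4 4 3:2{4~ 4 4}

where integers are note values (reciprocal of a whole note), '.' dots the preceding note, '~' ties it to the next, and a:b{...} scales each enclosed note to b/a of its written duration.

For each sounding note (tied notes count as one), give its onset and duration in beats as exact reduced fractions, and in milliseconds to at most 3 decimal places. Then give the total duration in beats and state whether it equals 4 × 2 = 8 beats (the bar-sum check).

1) 0.0ms=0b +692.308ms=3/4b
2) 692.308ms=3/4b +230.769ms=1/4b
3) 923.077ms=1b +923.077ms=1b
4) 1846.154ms=2b +923.077ms=1b
5) 2769.231ms=3b +923.077ms=1b
6) 3692.308ms=4b +923.077ms=1b
7) 4615.385ms=5b +923.077ms=1b
8) 5538.462ms=6b +1230.769ms=4/3b
9) 6769.231ms=22/3b +615.385ms=2/3b
Σ=8b of 8 (65bpm 2/4) — PASS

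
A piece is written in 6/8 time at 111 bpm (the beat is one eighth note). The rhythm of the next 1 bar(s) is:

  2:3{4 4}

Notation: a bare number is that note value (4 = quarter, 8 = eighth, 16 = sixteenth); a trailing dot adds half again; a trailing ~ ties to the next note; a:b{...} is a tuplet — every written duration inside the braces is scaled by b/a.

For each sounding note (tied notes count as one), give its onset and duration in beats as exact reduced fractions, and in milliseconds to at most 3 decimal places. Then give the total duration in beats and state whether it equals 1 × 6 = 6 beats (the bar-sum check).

1) 0.0ms=0b +1621.622ms=3b
2) 1621.622ms=3b +1621.622ms=3b
Σ=6b of 6 (111bpm 6/8) — PASS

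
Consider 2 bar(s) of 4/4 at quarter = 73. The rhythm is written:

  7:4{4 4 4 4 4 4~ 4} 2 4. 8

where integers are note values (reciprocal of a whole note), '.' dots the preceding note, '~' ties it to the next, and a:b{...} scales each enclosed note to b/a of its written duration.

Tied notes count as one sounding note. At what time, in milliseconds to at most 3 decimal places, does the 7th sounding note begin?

1. 0.0ms @ 0 + 469.667ms (4/7)
2. 469.667ms @ 4/7 + 469.667ms (4/7)
3. 939.335ms @ 8/7 + 469.667ms (4/7)
4. 1409.002ms @ 12/7 + 469.667ms (4/7)
5. 1878.669ms @ 16/7 + 469.667ms (4/7)
6. 2348.337ms @ 20/7 + 939.335ms (8/7)
7. 3287.671ms @ 4 + 1643.836ms (2)
8. 4931.507ms @ 6 + 1232.877ms (3/2)
9. 6164.384ms @ 15/2 + 410.959ms (1/2)

note 7 onset = 4b = 3287.671ms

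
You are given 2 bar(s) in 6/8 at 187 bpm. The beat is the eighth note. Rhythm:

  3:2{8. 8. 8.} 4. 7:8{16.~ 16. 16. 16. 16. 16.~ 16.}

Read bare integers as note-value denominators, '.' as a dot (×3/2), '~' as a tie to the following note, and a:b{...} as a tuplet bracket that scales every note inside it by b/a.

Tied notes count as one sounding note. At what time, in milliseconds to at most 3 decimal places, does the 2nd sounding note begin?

note 2 onset = 1b = 320.856ms

1. 0.0ms @ 0 + 320.856ms (1)
2. 320.856ms @ 1 + 320.856ms (1)
3. 641.711ms @ 2 + 320.856ms (1)
4. 962.567ms @ 3 + 962.567ms (3)
5. 1925.134ms @ 6 + 550.038ms (12/7)
6. 2475.172ms @ 54/7 + 275.019ms (6/7)
7. 2750.191ms @ 60/7 + 275.019ms (6/7)
8. 3025.21ms @ 66/7 + 275.019ms (6/7)
9. 3300.229ms @ 72/7 + 550.038ms (12/7)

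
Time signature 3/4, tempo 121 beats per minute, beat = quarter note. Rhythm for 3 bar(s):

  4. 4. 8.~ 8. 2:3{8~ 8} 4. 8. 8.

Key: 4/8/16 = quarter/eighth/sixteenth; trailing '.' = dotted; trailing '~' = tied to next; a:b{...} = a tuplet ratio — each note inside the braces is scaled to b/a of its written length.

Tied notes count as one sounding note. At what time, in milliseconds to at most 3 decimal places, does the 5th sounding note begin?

1. 0.0ms @ 0 + 743.802ms (3/2)
2. 743.802ms @ 3/2 + 743.802ms (3/2)
3. 1487.603ms @ 3 + 743.802ms (3/2)
4. 2231.405ms @ 9/2 + 743.802ms (3/2)
5. 2975.207ms @ 6 + 743.802ms (3/2)
6. 3719.008ms @ 15/2 + 371.901ms (3/4)
7. 4090.909ms @ 33/4 + 371.901ms (3/4)

note 5 onset = 6b = 2975.207ms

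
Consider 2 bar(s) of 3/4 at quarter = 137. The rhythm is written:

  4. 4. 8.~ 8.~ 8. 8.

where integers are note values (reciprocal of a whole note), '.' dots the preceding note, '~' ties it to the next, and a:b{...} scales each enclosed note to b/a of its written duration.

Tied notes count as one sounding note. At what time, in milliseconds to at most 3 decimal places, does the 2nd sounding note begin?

1. 0.0ms @ 0 + 656.934ms (3/2)
2. 656.934ms @ 3/2 + 656.934ms (3/2)
3. 1313.869ms @ 3 + 985.401ms (9/4)
4. 2299.27ms @ 21/4 + 328.467ms (3/4)

note 2 onset = 3/2b = 656.934ms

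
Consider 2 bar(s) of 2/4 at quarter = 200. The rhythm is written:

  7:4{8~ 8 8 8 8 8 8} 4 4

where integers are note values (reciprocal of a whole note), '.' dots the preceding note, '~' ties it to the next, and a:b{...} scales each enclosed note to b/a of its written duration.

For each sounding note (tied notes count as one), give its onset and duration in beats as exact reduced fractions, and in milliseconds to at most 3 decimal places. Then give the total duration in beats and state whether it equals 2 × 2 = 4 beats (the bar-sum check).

1) 0.0ms=0b +171.429ms=4/7b
2) 171.429ms=4/7b +85.714ms=2/7b
3) 257.143ms=6/7b +85.714ms=2/7b
4) 342.857ms=8/7b +85.714ms=2/7b
5) 428.571ms=10/7b +85.714ms=2/7b
6) 514.286ms=12/7b +85.714ms=2/7b
7) 600.0ms=2b +300.0ms=1b
8) 900.0ms=3b +300.0ms=1b
Σ=4b of 4 (200bpm 2/4) — PASS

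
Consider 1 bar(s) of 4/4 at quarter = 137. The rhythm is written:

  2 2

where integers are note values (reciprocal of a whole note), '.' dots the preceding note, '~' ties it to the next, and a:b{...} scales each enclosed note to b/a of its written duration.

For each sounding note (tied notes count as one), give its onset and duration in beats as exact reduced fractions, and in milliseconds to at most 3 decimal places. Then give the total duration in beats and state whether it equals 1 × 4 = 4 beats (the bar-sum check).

1) 0.0ms=0b +875.912ms=2b
2) 875.912ms=2b +875.912ms=2b
Σ=4b of 4 (137bpm 4/4) — PASS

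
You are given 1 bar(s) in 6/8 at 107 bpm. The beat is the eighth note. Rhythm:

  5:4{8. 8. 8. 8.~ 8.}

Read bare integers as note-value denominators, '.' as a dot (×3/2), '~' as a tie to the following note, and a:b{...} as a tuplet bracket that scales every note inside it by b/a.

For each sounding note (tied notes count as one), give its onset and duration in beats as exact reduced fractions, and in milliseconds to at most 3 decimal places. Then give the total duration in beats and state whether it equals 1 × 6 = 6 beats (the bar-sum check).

1) 0.0ms=0b +672.897ms=6/5b
2) 672.897ms=6/5b +672.897ms=6/5b
3) 1345.794ms=12/5b +672.897ms=6/5b
4) 2018.692ms=18/5b +1345.794ms=12/5b
Σ=6b of 6 (107bpm 6/8) — PASS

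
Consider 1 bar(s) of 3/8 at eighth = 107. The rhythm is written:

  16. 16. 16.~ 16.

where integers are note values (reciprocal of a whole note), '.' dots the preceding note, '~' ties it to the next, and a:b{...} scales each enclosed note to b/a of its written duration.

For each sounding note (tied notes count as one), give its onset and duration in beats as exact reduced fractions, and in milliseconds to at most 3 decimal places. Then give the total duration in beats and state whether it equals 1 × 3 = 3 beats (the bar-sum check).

1) 0.0ms=0b +420.561ms=3/4b
2) 420.561ms=3/4b +420.561ms=3/4b
3) 841.121ms=3/2b +841.121ms=3/2b
Σ=3b of 3 (107bpm 3/8) — PASS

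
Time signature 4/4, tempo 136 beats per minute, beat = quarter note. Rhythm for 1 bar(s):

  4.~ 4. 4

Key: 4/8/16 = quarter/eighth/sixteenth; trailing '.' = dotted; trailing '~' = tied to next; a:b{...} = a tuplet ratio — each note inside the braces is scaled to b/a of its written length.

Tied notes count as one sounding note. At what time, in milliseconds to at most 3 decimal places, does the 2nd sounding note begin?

note 2 onset = 3b = 1323.529ms

1. 0.0ms @ 0 + 1323.529ms (3)
2. 1323.529ms @ 3 + 441.176ms (1)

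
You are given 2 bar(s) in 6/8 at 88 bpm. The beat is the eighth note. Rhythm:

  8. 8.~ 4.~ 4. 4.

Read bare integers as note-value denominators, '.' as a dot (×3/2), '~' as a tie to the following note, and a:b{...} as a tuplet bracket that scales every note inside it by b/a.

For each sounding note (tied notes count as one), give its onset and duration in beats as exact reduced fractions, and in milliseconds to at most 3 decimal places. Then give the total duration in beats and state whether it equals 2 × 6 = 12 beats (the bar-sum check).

1) 0.0ms=0b +1022.727ms=3/2b
2) 1022.727ms=3/2b +5113.636ms=15/2b
3) 6136.364ms=9b +2045.455ms=3b
Σ=12b of 12 (88bpm 6/8) — PASS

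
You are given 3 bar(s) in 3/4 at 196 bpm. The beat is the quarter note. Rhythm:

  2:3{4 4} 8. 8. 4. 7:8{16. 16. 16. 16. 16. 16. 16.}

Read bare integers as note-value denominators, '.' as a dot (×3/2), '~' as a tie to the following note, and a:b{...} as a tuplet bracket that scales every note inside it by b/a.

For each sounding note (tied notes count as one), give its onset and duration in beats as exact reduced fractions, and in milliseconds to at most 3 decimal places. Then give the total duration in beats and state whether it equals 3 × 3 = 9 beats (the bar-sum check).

1) 0.0ms=0b +459.184ms=3/2b
2) 459.184ms=3/2b +459.184ms=3/2b
3) 918.367ms=3b +229.592ms=3/4b
4) 1147.959ms=15/4b +229.592ms=3/4b
5) 1377.551ms=9/2b +459.184ms=3/2b
6) 1836.735ms=6b +131.195ms=3/7b
7) 1967.93ms=45/7b +131.195ms=3/7b
8) 2099.125ms=48/7b +131.195ms=3/7b
9) 2230.321ms=51/7b +131.195ms=3/7b
10) 2361.516ms=54/7b +131.195ms=3/7b
11) 2492.711ms=57/7b +131.195ms=3/7b
12) 2623.907ms=60/7b +131.195ms=3/7b
Σ=9b of 9 (196bpm 3/4) — PASS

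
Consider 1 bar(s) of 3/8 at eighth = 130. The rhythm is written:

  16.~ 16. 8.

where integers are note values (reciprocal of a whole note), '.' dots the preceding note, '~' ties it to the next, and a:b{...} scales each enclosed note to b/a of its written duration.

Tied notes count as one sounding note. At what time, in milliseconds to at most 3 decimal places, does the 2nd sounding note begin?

note 2 onset = 3/2b = 692.308ms

1. 0.0ms @ 0 + 692.308ms (3/2)
2. 692.308ms @ 3/2 + 692.308ms (3/2)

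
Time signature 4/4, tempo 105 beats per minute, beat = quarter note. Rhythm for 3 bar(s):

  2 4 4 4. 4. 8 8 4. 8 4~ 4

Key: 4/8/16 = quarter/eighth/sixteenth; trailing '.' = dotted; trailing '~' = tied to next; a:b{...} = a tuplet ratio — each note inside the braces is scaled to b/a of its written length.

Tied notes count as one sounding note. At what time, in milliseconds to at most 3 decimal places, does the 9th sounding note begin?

note 9 onset = 19/2b = 5428.571ms

1. 0.0ms @ 0 + 1142.857ms (2)
2. 1142.857ms @ 2 + 571.429ms (1)
3. 1714.286ms @ 3 + 571.429ms (1)
4. 2285.714ms @ 4 + 857.143ms (3/2)
5. 3142.857ms @ 11/2 + 857.143ms (3/2)
6. 4000.0ms @ 7 + 285.714ms (1/2)
7. 4285.714ms @ 15/2 + 285.714ms (1/2)
8. 4571.429ms @ 8 + 857.143ms (3/2)
9. 5428.571ms @ 19/2 + 285.714ms (1/2)
10. 5714.286ms @ 10 + 1142.857ms (2)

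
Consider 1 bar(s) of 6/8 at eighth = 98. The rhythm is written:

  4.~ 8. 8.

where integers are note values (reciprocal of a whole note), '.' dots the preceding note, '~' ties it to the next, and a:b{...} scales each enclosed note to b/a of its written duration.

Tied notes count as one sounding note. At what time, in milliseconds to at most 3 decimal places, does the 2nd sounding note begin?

1. 0.0ms @ 0 + 2755.102ms (9/2)
2. 2755.102ms @ 9/2 + 918.367ms (3/2)

note 2 onset = 9/2b = 2755.102ms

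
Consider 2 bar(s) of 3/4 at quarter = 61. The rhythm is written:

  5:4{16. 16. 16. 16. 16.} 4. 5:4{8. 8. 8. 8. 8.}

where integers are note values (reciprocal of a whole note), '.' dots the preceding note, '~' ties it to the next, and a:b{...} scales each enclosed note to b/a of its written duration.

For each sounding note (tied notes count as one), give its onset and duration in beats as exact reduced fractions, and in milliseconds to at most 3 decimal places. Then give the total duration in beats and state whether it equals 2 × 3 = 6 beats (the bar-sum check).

1) 0.0ms=0b +295.082ms=3/10b
2) 295.082ms=3/10b +295.082ms=3/10b
3) 590.164ms=3/5b +295.082ms=3/10b
4) 885.246ms=9/10b +295.082ms=3/10b
5) 1180.328ms=6/5b +295.082ms=3/10b
6) 1475.41ms=3/2b +1475.41ms=3/2b
7) 2950.82ms=3b +590.164ms=3/5b
8) 3540.984ms=18/5b +590.164ms=3/5b
9) 4131.148ms=21/5b +590.164ms=3/5b
10) 4721.311ms=24/5b +590.164ms=3/5b
11) 5311.475ms=27/5b +590.164ms=3/5b
Σ=6b of 6 (61bpm 3/4) — PASS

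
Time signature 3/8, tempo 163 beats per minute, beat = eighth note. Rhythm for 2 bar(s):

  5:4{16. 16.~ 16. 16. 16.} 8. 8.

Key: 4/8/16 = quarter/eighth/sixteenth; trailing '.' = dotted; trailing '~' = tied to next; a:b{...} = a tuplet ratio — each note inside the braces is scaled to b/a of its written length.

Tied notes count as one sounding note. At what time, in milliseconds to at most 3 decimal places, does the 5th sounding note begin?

1. 0.0ms @ 0 + 220.859ms (3/5)
2. 220.859ms @ 3/5 + 441.718ms (6/5)
3. 662.577ms @ 9/5 + 220.859ms (3/5)
4. 883.436ms @ 12/5 + 220.859ms (3/5)
5. 1104.294ms @ 3 + 552.147ms (3/2)
6. 1656.442ms @ 9/2 + 552.147ms (3/2)

note 5 onset = 3b = 1104.294ms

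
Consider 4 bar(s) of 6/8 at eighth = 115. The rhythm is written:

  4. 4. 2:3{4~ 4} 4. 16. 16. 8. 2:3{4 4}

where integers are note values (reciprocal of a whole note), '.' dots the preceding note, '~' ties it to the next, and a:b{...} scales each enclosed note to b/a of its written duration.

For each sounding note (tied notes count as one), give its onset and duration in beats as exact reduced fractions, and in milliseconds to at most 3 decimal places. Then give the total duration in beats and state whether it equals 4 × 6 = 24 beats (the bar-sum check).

1) 0.0ms=0b +1565.217ms=3b
2) 1565.217ms=3b +1565.217ms=3b
3) 3130.435ms=6b +3130.435ms=6b
4) 6260.87ms=12b +1565.217ms=3b
5) 7826.087ms=15b +391.304ms=3/4b
6) 8217.391ms=63/4b +391.304ms=3/4b
7) 8608.696ms=33/2b +782.609ms=3/2b
8) 9391.304ms=18b +1565.217ms=3b
9) 10956.522ms=21b +1565.217ms=3b
Σ=24b of 24 (115bpm 6/8) — PASS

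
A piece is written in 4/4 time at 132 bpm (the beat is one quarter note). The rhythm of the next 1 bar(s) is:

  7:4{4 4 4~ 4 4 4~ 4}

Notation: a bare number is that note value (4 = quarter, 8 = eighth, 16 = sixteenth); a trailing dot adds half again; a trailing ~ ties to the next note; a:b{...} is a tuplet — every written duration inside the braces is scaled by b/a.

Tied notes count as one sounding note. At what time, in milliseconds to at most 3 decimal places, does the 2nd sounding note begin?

1. 0.0ms @ 0 + 259.74ms (4/7)
2. 259.74ms @ 4/7 + 259.74ms (4/7)
3. 519.481ms @ 8/7 + 519.481ms (8/7)
4. 1038.961ms @ 16/7 + 259.74ms (4/7)
5. 1298.701ms @ 20/7 + 519.481ms (8/7)

note 2 onset = 4/7b = 259.74ms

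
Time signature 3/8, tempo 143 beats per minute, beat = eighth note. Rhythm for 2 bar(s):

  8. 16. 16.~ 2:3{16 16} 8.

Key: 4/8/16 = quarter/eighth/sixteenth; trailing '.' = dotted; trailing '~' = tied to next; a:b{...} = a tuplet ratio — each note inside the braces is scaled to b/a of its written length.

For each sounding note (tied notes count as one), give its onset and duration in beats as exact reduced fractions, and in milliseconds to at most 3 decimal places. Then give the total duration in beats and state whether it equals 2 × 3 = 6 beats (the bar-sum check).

1) 0.0ms=0b +629.371ms=3/2b
2) 629.371ms=3/2b +314.685ms=3/4b
3) 944.056ms=9/4b +629.371ms=3/2b
4) 1573.427ms=15/4b +314.685ms=3/4b
5) 1888.112ms=9/2b +629.371ms=3/2b
Σ=6b of 6 (143bpm 3/8) — PASS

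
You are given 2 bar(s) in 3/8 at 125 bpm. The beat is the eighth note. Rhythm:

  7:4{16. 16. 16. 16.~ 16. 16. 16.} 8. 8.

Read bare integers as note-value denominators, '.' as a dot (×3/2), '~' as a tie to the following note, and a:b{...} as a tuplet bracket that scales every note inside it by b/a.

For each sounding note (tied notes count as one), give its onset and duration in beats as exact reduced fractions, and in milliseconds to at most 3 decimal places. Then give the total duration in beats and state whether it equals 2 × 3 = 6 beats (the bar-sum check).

1) 0.0ms=0b +205.714ms=3/7b
2) 205.714ms=3/7b +205.714ms=3/7b
3) 411.429ms=6/7b +205.714ms=3/7b
4) 617.143ms=9/7b +411.429ms=6/7b
5) 1028.571ms=15/7b +205.714ms=3/7b
6) 1234.286ms=18/7b +205.714ms=3/7b
7) 1440.0ms=3b +720.0ms=3/2b
8) 2160.0ms=9/2b +720.0ms=3/2b
Σ=6b of 6 (125bpm 3/8) — PASS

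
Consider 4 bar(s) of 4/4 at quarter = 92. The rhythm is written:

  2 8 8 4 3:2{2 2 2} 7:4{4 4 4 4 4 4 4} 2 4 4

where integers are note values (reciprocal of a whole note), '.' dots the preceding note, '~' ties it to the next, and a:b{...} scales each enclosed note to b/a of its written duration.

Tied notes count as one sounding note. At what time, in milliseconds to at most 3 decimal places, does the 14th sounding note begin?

note 14 onset = 80/7b = 7453.416ms

1. 0.0ms @ 0 + 1304.348ms (2)
2. 1304.348ms @ 2 + 326.087ms (1/2)
3. 1630.435ms @ 5/2 + 326.087ms (1/2)
4. 1956.522ms @ 3 + 652.174ms (1)
5. 2608.696ms @ 4 + 869.565ms (4/3)
6. 3478.261ms @ 16/3 + 869.565ms (4/3)
7. 4347.826ms @ 20/3 + 869.565ms (4/3)
8. 5217.391ms @ 8 + 372.671ms (4/7)
9. 5590.062ms @ 60/7 + 372.671ms (4/7)
10. 5962.733ms @ 64/7 + 372.671ms (4/7)
11. 6335.404ms @ 68/7 + 372.671ms (4/7)
12. 6708.075ms @ 72/7 + 372.671ms (4/7)
13. 7080.745ms @ 76/7 + 372.671ms (4/7)
14. 7453.416ms @ 80/7 + 372.671ms (4/7)
15. 7826.087ms @ 12 + 1304.348ms (2)
16. 9130.435ms @ 14 + 652.174ms (1)
17. 9782.609ms @ 15 + 652.174ms (1)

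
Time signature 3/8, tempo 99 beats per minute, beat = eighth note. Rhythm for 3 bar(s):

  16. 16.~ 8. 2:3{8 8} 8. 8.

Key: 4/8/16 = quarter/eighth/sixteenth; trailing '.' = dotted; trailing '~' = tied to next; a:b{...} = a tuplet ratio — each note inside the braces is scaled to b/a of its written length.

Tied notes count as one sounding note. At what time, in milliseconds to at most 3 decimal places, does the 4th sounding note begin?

note 4 onset = 9/2b = 2727.273ms

1. 0.0ms @ 0 + 454.545ms (3/4)
2. 454.545ms @ 3/4 + 1363.636ms (9/4)
3. 1818.182ms @ 3 + 909.091ms (3/2)
4. 2727.273ms @ 9/2 + 909.091ms (3/2)
5. 3636.364ms @ 6 + 909.091ms (3/2)
6. 4545.455ms @ 15/2 + 909.091ms (3/2)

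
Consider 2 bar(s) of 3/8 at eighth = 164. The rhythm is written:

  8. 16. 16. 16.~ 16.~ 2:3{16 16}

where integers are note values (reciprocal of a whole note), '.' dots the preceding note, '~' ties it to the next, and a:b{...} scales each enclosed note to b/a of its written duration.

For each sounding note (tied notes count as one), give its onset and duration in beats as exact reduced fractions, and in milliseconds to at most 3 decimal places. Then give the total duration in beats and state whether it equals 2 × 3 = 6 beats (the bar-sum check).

1) 0.0ms=0b +548.78ms=3/2b
2) 548.78ms=3/2b +274.39ms=3/4b
3) 823.171ms=9/4b +274.39ms=3/4b
4) 1097.561ms=3b +823.171ms=9/4b
5) 1920.732ms=21/4b +274.39ms=3/4b
Σ=6b of 6 (164bpm 3/8) — PASS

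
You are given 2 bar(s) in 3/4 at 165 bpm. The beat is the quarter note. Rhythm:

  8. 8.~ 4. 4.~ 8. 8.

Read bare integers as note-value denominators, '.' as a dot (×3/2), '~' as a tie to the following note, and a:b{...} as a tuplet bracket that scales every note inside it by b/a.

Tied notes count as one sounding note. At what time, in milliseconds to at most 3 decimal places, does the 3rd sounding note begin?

note 3 onset = 3b = 1090.909ms

1. 0.0ms @ 0 + 272.727ms (3/4)
2. 272.727ms @ 3/4 + 818.182ms (9/4)
3. 1090.909ms @ 3 + 818.182ms (9/4)
4. 1909.091ms @ 21/4 + 272.727ms (3/4)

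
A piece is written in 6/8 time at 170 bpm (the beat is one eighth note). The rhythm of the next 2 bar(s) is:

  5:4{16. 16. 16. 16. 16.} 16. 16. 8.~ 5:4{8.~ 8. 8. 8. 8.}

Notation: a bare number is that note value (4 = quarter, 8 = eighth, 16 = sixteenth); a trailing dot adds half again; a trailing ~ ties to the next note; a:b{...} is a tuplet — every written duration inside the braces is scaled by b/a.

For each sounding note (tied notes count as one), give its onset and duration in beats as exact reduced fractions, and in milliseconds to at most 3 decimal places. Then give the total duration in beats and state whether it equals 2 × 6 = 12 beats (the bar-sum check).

1) 0.0ms=0b +211.765ms=3/5b
2) 211.765ms=3/5b +211.765ms=3/5b
3) 423.529ms=6/5b +211.765ms=3/5b
4) 635.294ms=9/5b +211.765ms=3/5b
5) 847.059ms=12/5b +211.765ms=3/5b
6) 1058.824ms=3b +264.706ms=3/4b
7) 1323.529ms=15/4b +264.706ms=3/4b
8) 1588.235ms=9/2b +1376.471ms=39/10b
9) 2964.706ms=42/5b +423.529ms=6/5b
10) 3388.235ms=48/5b +423.529ms=6/5b
11) 3811.765ms=54/5b +423.529ms=6/5b
Σ=12b of 12 (170bpm 6/8) — PASS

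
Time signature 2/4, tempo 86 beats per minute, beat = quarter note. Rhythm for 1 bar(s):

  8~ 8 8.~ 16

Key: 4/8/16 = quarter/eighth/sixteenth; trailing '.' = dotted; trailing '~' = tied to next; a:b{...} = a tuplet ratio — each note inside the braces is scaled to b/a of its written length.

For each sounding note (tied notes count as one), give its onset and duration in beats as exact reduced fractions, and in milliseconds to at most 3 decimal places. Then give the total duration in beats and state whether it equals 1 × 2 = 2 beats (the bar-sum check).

1) 0.0ms=0b +697.674ms=1b
2) 697.674ms=1b +697.674ms=1b
Σ=2b of 2 (86bpm 2/4) — PASS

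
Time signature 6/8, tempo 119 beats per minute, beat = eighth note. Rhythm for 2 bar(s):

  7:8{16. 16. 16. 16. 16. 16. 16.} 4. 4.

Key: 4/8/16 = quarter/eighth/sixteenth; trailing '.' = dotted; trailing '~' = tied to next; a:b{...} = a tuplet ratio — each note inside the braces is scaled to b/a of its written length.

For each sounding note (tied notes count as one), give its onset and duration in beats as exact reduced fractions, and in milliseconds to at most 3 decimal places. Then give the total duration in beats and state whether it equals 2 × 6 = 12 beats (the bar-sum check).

1) 0.0ms=0b +432.173ms=6/7b
2) 432.173ms=6/7b +432.173ms=6/7b
3) 864.346ms=12/7b +432.173ms=6/7b
4) 1296.519ms=18/7b +432.173ms=6/7b
5) 1728.691ms=24/7b +432.173ms=6/7b
6) 2160.864ms=30/7b +432.173ms=6/7b
7) 2593.037ms=36/7b +432.173ms=6/7b
8) 3025.21ms=6b +1512.605ms=3b
9) 4537.815ms=9b +1512.605ms=3b
Σ=12b of 12 (119bpm 6/8) — PASS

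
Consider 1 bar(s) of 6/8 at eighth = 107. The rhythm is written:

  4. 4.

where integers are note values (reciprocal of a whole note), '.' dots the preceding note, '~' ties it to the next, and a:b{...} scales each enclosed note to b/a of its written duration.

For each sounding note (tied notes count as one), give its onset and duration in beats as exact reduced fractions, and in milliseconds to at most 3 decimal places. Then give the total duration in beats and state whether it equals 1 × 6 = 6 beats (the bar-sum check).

1) 0.0ms=0b +1682.243ms=3b
2) 1682.243ms=3b +1682.243ms=3b
Σ=6b of 6 (107bpm 6/8) — PASS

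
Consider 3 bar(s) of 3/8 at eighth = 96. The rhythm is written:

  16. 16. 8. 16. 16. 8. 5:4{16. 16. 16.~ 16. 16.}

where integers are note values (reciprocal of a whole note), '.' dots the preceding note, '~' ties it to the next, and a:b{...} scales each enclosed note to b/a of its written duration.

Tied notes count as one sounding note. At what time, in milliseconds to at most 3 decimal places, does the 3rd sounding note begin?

note 3 onset = 3/2b = 937.5ms

1. 0.0ms @ 0 + 468.75ms (3/4)
2. 468.75ms @ 3/4 + 468.75ms (3/4)
3. 937.5ms @ 3/2 + 937.5ms (3/2)
4. 1875.0ms @ 3 + 468.75ms (3/4)
5. 2343.75ms @ 15/4 + 468.75ms (3/4)
6. 2812.5ms @ 9/2 + 937.5ms (3/2)
7. 3750.0ms @ 6 + 375.0ms (3/5)
8. 4125.0ms @ 33/5 + 375.0ms (3/5)
9. 4500.0ms @ 36/5 + 750.0ms (6/5)
10. 5250.0ms @ 42/5 + 375.0ms (3/5)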